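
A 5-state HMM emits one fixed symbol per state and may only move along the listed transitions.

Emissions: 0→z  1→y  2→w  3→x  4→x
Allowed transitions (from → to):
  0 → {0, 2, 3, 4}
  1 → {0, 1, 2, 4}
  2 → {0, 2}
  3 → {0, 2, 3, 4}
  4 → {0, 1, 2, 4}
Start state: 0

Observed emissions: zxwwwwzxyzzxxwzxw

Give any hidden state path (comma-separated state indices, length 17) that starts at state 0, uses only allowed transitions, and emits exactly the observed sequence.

0,4,2,2,2,2,0,4,1,0,0,3,3,2,0,4,2

  0: obs=z cand={0} pick 0 [start]
  1: obs=x cand={3,4} pick 4 [0->4 ok]
  2: obs=w cand={2} pick 2 [4->2 ok]
  3: obs=w cand={2} pick 2 [2->2 ok]
  4: obs=w cand={2} pick 2 [2->2 ok]
  5: obs=w cand={2} pick 2 [2->2 ok]
  6: obs=z cand={0} pick 0 [2->0 ok]
  7: obs=x cand={3,4} pick 4 [0->4 ok]
  8: obs=y cand={1} pick 1 [4->1 ok]
  9: obs=z cand={0} pick 0 [1->0 ok]
  10: obs=z cand={0} pick 0 [0->0 ok]
  11: obs=x cand={3,4} pick 3 [0->3 ok]
  12: obs=x cand={3,4} pick 3 [3->3 ok]
  13: obs=w cand={2} pick 2 [3->2 ok]
  14: obs=z cand={0} pick 0 [2->0 ok]
  15: obs=x cand={3,4} pick 4 [0->4 ok]
  16: obs=w cand={2} pick 2 [4->2 ok]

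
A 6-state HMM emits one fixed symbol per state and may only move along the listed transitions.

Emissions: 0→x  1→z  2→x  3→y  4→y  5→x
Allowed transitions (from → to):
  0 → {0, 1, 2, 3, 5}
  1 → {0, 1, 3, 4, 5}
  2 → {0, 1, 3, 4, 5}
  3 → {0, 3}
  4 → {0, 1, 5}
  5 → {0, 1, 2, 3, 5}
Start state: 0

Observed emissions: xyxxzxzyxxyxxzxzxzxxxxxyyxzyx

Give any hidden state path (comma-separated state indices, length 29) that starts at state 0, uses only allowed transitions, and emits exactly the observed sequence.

  0: obs=x cand={0,2,5} pick 0 [start]
  1: obs=y cand={3,4} pick 3 [0->3 ok]
  2: obs=x cand={0,2,5} pick 0 [3->0 ok]
  3: obs=x cand={0,2,5} pick 0 [0->0 ok]
  4: obs=z cand={1} pick 1 [0->1 ok]
  5: obs=x cand={0,2,5} pick 0 [1->0 ok]
  6: obs=z cand={1} pick 1 [0->1 ok]
  7: obs=y cand={3,4} pick 4 [1->4 ok]
  8: obs=x cand={0,2,5} pick 5 [4->5 ok]
  9: obs=x cand={0,2,5} pick 2 [5->2 ok]
  10: obs=y cand={3,4} pick 4 [2->4 ok]
  11: obs=x cand={0,2,5} pick 0 [4->0 ok]
  12: obs=x cand={0,2,5} pick 2 [0->2 ok]
  13: obs=z cand={1} pick 1 [2->1 ok]
  14: obs=x cand={0,2,5} pick 0 [1->0 ok]
  15: obs=z cand={1} pick 1 [0->1 ok]
  16: obs=x cand={0,2,5} pick 5 [1->5 ok]
  17: obs=z cand={1} pick 1 [5->1 ok]
  18: obs=x cand={0,2,5} pick 0 [1->0 ok]
  19: obs=x cand={0,2,5} pick 0 [0->0 ok]
  20: obs=x cand={0,2,5} pick 2 [0->2 ok]
  21: obs=x cand={0,2,5} pick 5 [2->5 ok]
  22: obs=x cand={0,2,5} pick 0 [5->0 ok]
  23: obs=y cand={3,4} pick 3 [0->3 ok]
  24: obs=y cand={3,4} pick 3 [3->3 ok]
  25: obs=x cand={0,2,5} pick 0 [3->0 ok]
  26: obs=z cand={1} pick 1 [0->1 ok]
  27: obs=y cand={3,4} pick 4 [1->4 ok]
  28: obs=x cand={0,2,5} pick 0 [4->0 ok]

0,3,0,0,1,0,1,4,5,2,4,0,2,1,0,1,5,1,0,0,2,5,0,3,3,0,1,4,0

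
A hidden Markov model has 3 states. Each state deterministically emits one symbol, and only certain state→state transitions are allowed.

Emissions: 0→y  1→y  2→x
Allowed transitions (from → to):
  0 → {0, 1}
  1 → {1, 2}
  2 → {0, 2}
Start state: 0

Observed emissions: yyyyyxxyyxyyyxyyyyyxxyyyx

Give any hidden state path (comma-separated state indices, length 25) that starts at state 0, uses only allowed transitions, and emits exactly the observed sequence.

  0: obs=y cand={0,1} pick 0 [start]
  1: obs=y cand={0,1} pick 1 [0->1 ok]
  2: obs=y cand={0,1} pick 1 [1->1 ok]
  3: obs=y cand={0,1} pick 1 [1->1 ok]
  4: obs=y cand={0,1} pick 1 [1->1 ok]
  5: obs=x cand={2} pick 2 [1->2 ok]
  6: obs=x cand={2} pick 2 [2->2 ok]
  7: obs=y cand={0,1} pick 0 [2->0 ok]
  8: obs=y cand={0,1} pick 1 [0->1 ok]
  9: obs=x cand={2} pick 2 [1->2 ok]
  10: obs=y cand={0,1} pick 0 [2->0 ok]
  11: obs=y cand={0,1} pick 1 [0->1 ok]
  12: obs=y cand={0,1} pick 1 [1->1 ok]
  13: obs=x cand={2} pick 2 [1->2 ok]
  14: obs=y cand={0,1} pick 0 [2->0 ok]
  15: obs=y cand={0,1} pick 0 [0->0 ok]
  16: obs=y cand={0,1} pick 0 [0->0 ok]
  17: obs=y cand={0,1} pick 0 [0->0 ok]
  18: obs=y cand={0,1} pick 1 [0->1 ok]
  19: obs=x cand={2} pick 2 [1->2 ok]
  20: obs=x cand={2} pick 2 [2->2 ok]
  21: obs=y cand={0,1} pick 0 [2->0 ok]
  22: obs=y cand={0,1} pick 0 [0->0 ok]
  23: obs=y cand={0,1} pick 1 [0->1 ok]
  24: obs=x cand={2} pick 2 [1->2 ok]

0,1,1,1,1,2,2,0,1,2,0,1,1,2,0,0,0,0,1,2,2,0,0,1,2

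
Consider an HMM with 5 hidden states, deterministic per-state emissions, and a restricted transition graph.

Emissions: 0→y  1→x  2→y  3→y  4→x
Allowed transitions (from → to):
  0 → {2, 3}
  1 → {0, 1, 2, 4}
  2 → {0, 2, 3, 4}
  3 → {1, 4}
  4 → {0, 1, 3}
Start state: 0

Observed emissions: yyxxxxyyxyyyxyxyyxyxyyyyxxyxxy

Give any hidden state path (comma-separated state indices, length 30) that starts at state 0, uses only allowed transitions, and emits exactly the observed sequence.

0,3,1,1,1,1,0,3,4,0,2,2,4,3,4,0,3,4,3,1,2,0,2,3,1,4,3,1,1,0

  0: obs=y cand={0,2,3} pick 0 [start]
  1: obs=y cand={0,2,3} pick 3 [0->3 ok]
  2: obs=x cand={1,4} pick 1 [3->1 ok]
  3: obs=x cand={1,4} pick 1 [1->1 ok]
  4: obs=x cand={1,4} pick 1 [1->1 ok]
  5: obs=x cand={1,4} pick 1 [1->1 ok]
  6: obs=y cand={0,2,3} pick 0 [1->0 ok]
  7: obs=y cand={0,2,3} pick 3 [0->3 ok]
  8: obs=x cand={1,4} pick 4 [3->4 ok]
  9: obs=y cand={0,2,3} pick 0 [4->0 ok]
  10: obs=y cand={0,2,3} pick 2 [0->2 ok]
  11: obs=y cand={0,2,3} pick 2 [2->2 ok]
  12: obs=x cand={1,4} pick 4 [2->4 ok]
  13: obs=y cand={0,2,3} pick 3 [4->3 ok]
  14: obs=x cand={1,4} pick 4 [3->4 ok]
  15: obs=y cand={0,2,3} pick 0 [4->0 ok]
  16: obs=y cand={0,2,3} pick 3 [0->3 ok]
  17: obs=x cand={1,4} pick 4 [3->4 ok]
  18: obs=y cand={0,2,3} pick 3 [4->3 ok]
  19: obs=x cand={1,4} pick 1 [3->1 ok]
  20: obs=y cand={0,2,3} pick 2 [1->2 ok]
  21: obs=y cand={0,2,3} pick 0 [2->0 ok]
  22: obs=y cand={0,2,3} pick 2 [0->2 ok]
  23: obs=y cand={0,2,3} pick 3 [2->3 ok]
  24: obs=x cand={1,4} pick 1 [3->1 ok]
  25: obs=x cand={1,4} pick 4 [1->4 ok]
  26: obs=y cand={0,2,3} pick 3 [4->3 ok]
  27: obs=x cand={1,4} pick 1 [3->1 ok]
  28: obs=x cand={1,4} pick 1 [1->1 ok]
  29: obs=y cand={0,2,3} pick 0 [1->0 ok]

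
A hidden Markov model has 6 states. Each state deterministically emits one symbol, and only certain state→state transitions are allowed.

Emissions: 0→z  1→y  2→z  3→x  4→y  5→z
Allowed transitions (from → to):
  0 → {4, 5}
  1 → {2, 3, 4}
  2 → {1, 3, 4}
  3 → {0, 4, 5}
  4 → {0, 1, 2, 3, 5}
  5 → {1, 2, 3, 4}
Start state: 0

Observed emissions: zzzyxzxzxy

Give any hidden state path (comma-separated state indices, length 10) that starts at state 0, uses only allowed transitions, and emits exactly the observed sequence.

  0: obs=z cand={0,2,5} pick 0 [start]
  1: obs=z cand={0,2,5} pick 5 [0->5 ok]
  2: obs=z cand={0,2,5} pick 2 [5->2 ok]
  3: obs=y cand={1,4} pick 4 [2->4 ok]
  4: obs=x cand={3} pick 3 [4->3 ok]
  5: obs=z cand={0,2,5} pick 5 [3->5 ok]
  6: obs=x cand={3} pick 3 [5->3 ok]
  7: obs=z cand={0,2,5} pick 5 [3->5 ok]
  8: obs=x cand={3} pick 3 [5->3 ok]
  9: obs=y cand={1,4} pick 4 [3->4 ok]

0,5,2,4,3,5,3,5,3,4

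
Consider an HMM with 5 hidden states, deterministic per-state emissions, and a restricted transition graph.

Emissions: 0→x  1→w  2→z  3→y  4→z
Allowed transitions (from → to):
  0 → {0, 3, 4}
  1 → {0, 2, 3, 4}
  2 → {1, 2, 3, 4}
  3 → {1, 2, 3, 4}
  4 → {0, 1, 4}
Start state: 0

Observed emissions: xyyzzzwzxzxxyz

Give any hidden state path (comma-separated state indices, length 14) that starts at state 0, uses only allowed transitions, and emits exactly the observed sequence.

0,3,3,2,2,4,1,4,0,4,0,0,3,4

  0: obs=x cand={0} pick 0 [start]
  1: obs=y cand={3} pick 3 [0->3 ok]
  2: obs=y cand={3} pick 3 [3->3 ok]
  3: obs=z cand={2,4} pick 2 [3->2 ok]
  4: obs=z cand={2,4} pick 2 [2->2 ok]
  5: obs=z cand={2,4} pick 4 [2->4 ok]
  6: obs=w cand={1} pick 1 [4->1 ok]
  7: obs=z cand={2,4} pick 4 [1->4 ok]
  8: obs=x cand={0} pick 0 [4->0 ok]
  9: obs=z cand={2,4} pick 4 [0->4 ok]
  10: obs=x cand={0} pick 0 [4->0 ok]
  11: obs=x cand={0} pick 0 [0->0 ok]
  12: obs=y cand={3} pick 3 [0->3 ok]
  13: obs=z cand={2,4} pick 4 [3->4 ok]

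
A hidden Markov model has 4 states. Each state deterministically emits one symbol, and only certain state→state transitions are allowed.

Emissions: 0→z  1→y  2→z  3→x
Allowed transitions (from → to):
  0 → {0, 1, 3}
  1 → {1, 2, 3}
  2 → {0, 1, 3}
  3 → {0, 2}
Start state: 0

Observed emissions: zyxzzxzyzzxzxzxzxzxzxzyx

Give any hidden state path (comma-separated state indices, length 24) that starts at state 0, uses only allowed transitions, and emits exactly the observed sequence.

  [0] z  {0,2}  => 0  start
  [1] y  {1}  => 1  0->1 ok
  [2] x  {3}  => 3  1->3 ok
  [3] z  {0,2}  => 2  3->2 ok
  [4] z  {0,2}  => 0  2->0 ok
  [5] x  {3}  => 3  0->3 ok
  [6] z  {0,2}  => 2  3->2 ok
  [7] y  {1}  => 1  2->1 ok
  [8] z  {0,2}  => 2  1->2 ok
  [9] z  {0,2}  => 0  2->0 ok
  [10] x  {3}  => 3  0->3 ok
  [11] z  {0,2}  => 0  3->0 ok
  [12] x  {3}  => 3  0->3 ok
  [13] z  {0,2}  => 0  3->0 ok
  [14] x  {3}  => 3  0->3 ok
  [15] z  {0,2}  => 0  3->0 ok
  [16] x  {3}  => 3  0->3 ok
  [17] z  {0,2}  => 0  3->0 ok
  [18] x  {3}  => 3  0->3 ok
  [19] z  {0,2}  => 0  3->0 ok
  [20] x  {3}  => 3  0->3 ok
  [21] z  {0,2}  => 2  3->2 ok
  [22] y  {1}  => 1  2->1 ok
  [23] x  {3}  => 3  1->3 ok

0,1,3,2,0,3,2,1,2,0,3,0,3,0,3,0,3,0,3,0,3,2,1,3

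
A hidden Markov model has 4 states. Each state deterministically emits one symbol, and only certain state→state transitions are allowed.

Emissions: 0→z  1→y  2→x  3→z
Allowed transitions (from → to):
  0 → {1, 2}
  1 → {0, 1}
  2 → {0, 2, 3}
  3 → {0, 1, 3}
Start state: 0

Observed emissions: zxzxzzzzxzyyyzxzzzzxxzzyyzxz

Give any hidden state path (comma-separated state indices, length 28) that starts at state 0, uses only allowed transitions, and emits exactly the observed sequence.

0,2,0,2,3,3,3,0,2,3,1,1,1,0,2,3,3,3,0,2,2,3,0,1,1,0,2,0

  0: obs=z cand={0,3} pick 0 [start]
  1: obs=x cand={2} pick 2 [0->2 ok]
  2: obs=z cand={0,3} pick 0 [2->0 ok]
  3: obs=x cand={2} pick 2 [0->2 ok]
  4: obs=z cand={0,3} pick 3 [2->3 ok]
  5: obs=z cand={0,3} pick 3 [3->3 ok]
  6: obs=z cand={0,3} pick 3 [3->3 ok]
  7: obs=z cand={0,3} pick 0 [3->0 ok]
  8: obs=x cand={2} pick 2 [0->2 ok]
  9: obs=z cand={0,3} pick 3 [2->3 ok]
  10: obs=y cand={1} pick 1 [3->1 ok]
  11: obs=y cand={1} pick 1 [1->1 ok]
  12: obs=y cand={1} pick 1 [1->1 ok]
  13: obs=z cand={0,3} pick 0 [1->0 ok]
  14: obs=x cand={2} pick 2 [0->2 ok]
  15: obs=z cand={0,3} pick 3 [2->3 ok]
  16: obs=z cand={0,3} pick 3 [3->3 ok]
  17: obs=z cand={0,3} pick 3 [3->3 ok]
  18: obs=z cand={0,3} pick 0 [3->0 ok]
  19: obs=x cand={2} pick 2 [0->2 ok]
  20: obs=x cand={2} pick 2 [2->2 ok]
  21: obs=z cand={0,3} pick 3 [2->3 ok]
  22: obs=z cand={0,3} pick 0 [3->0 ok]
  23: obs=y cand={1} pick 1 [0->1 ok]
  24: obs=y cand={1} pick 1 [1->1 ok]
  25: obs=z cand={0,3} pick 0 [1->0 ok]
  26: obs=x cand={2} pick 2 [0->2 ok]
  27: obs=z cand={0,3} pick 0 [2->0 ok]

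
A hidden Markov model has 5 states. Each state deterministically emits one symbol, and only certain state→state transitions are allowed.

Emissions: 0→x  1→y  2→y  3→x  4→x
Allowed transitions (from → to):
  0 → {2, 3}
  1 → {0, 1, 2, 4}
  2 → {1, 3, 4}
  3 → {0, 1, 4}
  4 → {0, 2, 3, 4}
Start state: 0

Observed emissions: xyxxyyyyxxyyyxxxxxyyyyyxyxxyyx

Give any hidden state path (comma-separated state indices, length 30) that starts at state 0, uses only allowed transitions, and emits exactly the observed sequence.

0,2,3,0,2,1,1,2,4,4,2,1,2,3,0,3,0,3,1,1,1,1,1,4,2,3,0,2,1,0

  t0 'x' -> {0,3,4}, take 0 (start)
  t1 'y' -> {1,2}, take 2 (0->2 ok)
  t2 'x' -> {0,3,4}, take 3 (2->3 ok)
  t3 'x' -> {0,3,4}, take 0 (3->0 ok)
  t4 'y' -> {1,2}, take 2 (0->2 ok)
  t5 'y' -> {1,2}, take 1 (2->1 ok)
  t6 'y' -> {1,2}, take 1 (1->1 ok)
  t7 'y' -> {1,2}, take 2 (1->2 ok)
  t8 'x' -> {0,3,4}, take 4 (2->4 ok)
  t9 'x' -> {0,3,4}, take 4 (4->4 ok)
  t10 'y' -> {1,2}, take 2 (4->2 ok)
  t11 'y' -> {1,2}, take 1 (2->1 ok)
  t12 'y' -> {1,2}, take 2 (1->2 ok)
  t13 'x' -> {0,3,4}, take 3 (2->3 ok)
  t14 'x' -> {0,3,4}, take 0 (3->0 ok)
  t15 'x' -> {0,3,4}, take 3 (0->3 ok)
  t16 'x' -> {0,3,4}, take 0 (3->0 ok)
  t17 'x' -> {0,3,4}, take 3 (0->3 ok)
  t18 'y' -> {1,2}, take 1 (3->1 ok)
  t19 'y' -> {1,2}, take 1 (1->1 ok)
  t20 'y' -> {1,2}, take 1 (1->1 ok)
  t21 'y' -> {1,2}, take 1 (1->1 ok)
  t22 'y' -> {1,2}, take 1 (1->1 ok)
  t23 'x' -> {0,3,4}, take 4 (1->4 ok)
  t24 'y' -> {1,2}, take 2 (4->2 ok)
  t25 'x' -> {0,3,4}, take 3 (2->3 ok)
  t26 'x' -> {0,3,4}, take 0 (3->0 ok)
  t27 'y' -> {1,2}, take 2 (0->2 ok)
  t28 'y' -> {1,2}, take 1 (2->1 ok)
  t29 'x' -> {0,3,4}, take 0 (1->0 ok)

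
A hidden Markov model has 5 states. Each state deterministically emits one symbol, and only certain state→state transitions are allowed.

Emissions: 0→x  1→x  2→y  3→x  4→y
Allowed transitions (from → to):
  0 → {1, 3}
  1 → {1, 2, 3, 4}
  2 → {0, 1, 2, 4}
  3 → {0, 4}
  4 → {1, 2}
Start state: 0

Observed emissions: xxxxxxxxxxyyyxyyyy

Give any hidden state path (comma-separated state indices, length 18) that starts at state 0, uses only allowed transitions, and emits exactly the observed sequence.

  0: obs=x cand={0,1,3} pick 0 [start]
  1: obs=x cand={0,1,3} pick 3 [0->3 ok]
  2: obs=x cand={0,1,3} pick 0 [3->0 ok]
  3: obs=x cand={0,1,3} pick 3 [0->3 ok]
  4: obs=x cand={0,1,3} pick 0 [3->0 ok]
  5: obs=x cand={0,1,3} pick 1 [0->1 ok]
  6: obs=x cand={0,1,3} pick 3 [1->3 ok]
  7: obs=x cand={0,1,3} pick 0 [3->0 ok]
  8: obs=x cand={0,1,3} pick 1 [0->1 ok]
  9: obs=x cand={0,1,3} pick 1 [1->1 ok]
  10: obs=y cand={2,4} pick 4 [1->4 ok]
  11: obs=y cand={2,4} pick 2 [4->2 ok]
  12: obs=y cand={2,4} pick 4 [2->4 ok]
  13: obs=x cand={0,1,3} pick 1 [4->1 ok]
  14: obs=y cand={2,4} pick 4 [1->4 ok]
  15: obs=y cand={2,4} pick 2 [4->2 ok]
  16: obs=y cand={2,4} pick 4 [2->4 ok]
  17: obs=y cand={2,4} pick 2 [4->2 ok]

0,3,0,3,0,1,3,0,1,1,4,2,4,1,4,2,4,2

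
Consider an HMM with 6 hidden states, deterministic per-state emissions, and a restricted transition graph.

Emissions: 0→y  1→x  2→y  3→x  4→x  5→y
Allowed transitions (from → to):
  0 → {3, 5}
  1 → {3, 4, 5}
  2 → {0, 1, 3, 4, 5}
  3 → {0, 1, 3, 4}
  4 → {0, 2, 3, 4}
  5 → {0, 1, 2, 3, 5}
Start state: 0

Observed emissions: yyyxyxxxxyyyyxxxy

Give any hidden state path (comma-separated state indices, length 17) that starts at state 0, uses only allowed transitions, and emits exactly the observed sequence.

0,5,2,4,2,3,3,4,3,0,5,2,0,3,3,1,5

  [0] y  {0,2,5}  => 0  start
  [1] y  {0,2,5}  => 5  0->5 ok
  [2] y  {0,2,5}  => 2  5->2 ok
  [3] x  {1,3,4}  => 4  2->4 ok
  [4] y  {0,2,5}  => 2  4->2 ok
  [5] x  {1,3,4}  => 3  2->3 ok
  [6] x  {1,3,4}  => 3  3->3 ok
  [7] x  {1,3,4}  => 4  3->4 ok
  [8] x  {1,3,4}  => 3  4->3 ok
  [9] y  {0,2,5}  => 0  3->0 ok
  [10] y  {0,2,5}  => 5  0->5 ok
  [11] y  {0,2,5}  => 2  5->2 ok
  [12] y  {0,2,5}  => 0  2->0 ok
  [13] x  {1,3,4}  => 3  0->3 ok
  [14] x  {1,3,4}  => 3  3->3 ok
  [15] x  {1,3,4}  => 1  3->1 ok
  [16] y  {0,2,5}  => 5  1->5 ok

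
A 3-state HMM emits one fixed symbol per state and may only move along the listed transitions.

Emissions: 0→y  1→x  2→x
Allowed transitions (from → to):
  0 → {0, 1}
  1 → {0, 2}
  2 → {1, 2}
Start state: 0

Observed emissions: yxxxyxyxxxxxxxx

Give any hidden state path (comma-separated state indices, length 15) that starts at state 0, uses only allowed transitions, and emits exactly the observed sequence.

  [0] y  {0}  => 0  start
  [1] x  {1,2}  => 1  0->1 ok
  [2] x  {1,2}  => 2  1->2 ok
  [3] x  {1,2}  => 1  2->1 ok
  [4] y  {0}  => 0  1->0 ok
  [5] x  {1,2}  => 1  0->1 ok
  [6] y  {0}  => 0  1->0 ok
  [7] x  {1,2}  => 1  0->1 ok
  [8] x  {1,2}  => 2  1->2 ok
  [9] x  {1,2}  => 2  2->2 ok
  [10] x  {1,2}  => 1  2->1 ok
  [11] x  {1,2}  => 2  1->2 ok
  [12] x  {1,2}  => 2  2->2 ok
  [13] x  {1,2}  => 2  2->2 ok
  [14] x  {1,2}  => 1  2->1 ok

0,1,2,1,0,1,0,1,2,2,1,2,2,2,1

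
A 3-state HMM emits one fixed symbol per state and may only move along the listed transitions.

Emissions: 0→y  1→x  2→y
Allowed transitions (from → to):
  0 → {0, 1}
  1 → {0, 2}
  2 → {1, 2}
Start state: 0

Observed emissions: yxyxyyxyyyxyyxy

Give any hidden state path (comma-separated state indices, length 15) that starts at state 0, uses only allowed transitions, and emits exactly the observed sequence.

  [0] y  {0,2}  => 0  start
  [1] x  {1}  => 1  0->1 ok
  [2] y  {0,2}  => 0  1->0 ok
  [3] x  {1}  => 1  0->1 ok
  [4] y  {0,2}  => 2  1->2 ok
  [5] y  {0,2}  => 2  2->2 ok
  [6] x  {1}  => 1  2->1 ok
  [7] y  {0,2}  => 0  1->0 ok
  [8] y  {0,2}  => 0  0->0 ok
  [9] y  {0,2}  => 0  0->0 ok
  [10] x  {1}  => 1  0->1 ok
  [11] y  {0,2}  => 0  1->0 ok
  [12] y  {0,2}  => 0  0->0 ok
  [13] x  {1}  => 1  0->1 ok
  [14] y  {0,2}  => 2  1->2 ok

0,1,0,1,2,2,1,0,0,0,1,0,0,1,2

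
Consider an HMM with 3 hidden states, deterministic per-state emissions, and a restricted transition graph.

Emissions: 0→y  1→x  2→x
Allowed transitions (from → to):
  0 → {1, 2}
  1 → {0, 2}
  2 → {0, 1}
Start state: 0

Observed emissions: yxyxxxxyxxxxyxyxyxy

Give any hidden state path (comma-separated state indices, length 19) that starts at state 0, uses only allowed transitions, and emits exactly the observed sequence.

0,2,0,2,1,2,1,0,1,2,1,2,0,1,0,2,0,2,0

  t0 'y' -> {0}, take 0 (start)
  t1 'x' -> {1,2}, take 2 (0->2 ok)
  t2 'y' -> {0}, take 0 (2->0 ok)
  t3 'x' -> {1,2}, take 2 (0->2 ok)
  t4 'x' -> {1,2}, take 1 (2->1 ok)
  t5 'x' -> {1,2}, take 2 (1->2 ok)
  t6 'x' -> {1,2}, take 1 (2->1 ok)
  t7 'y' -> {0}, take 0 (1->0 ok)
  t8 'x' -> {1,2}, take 1 (0->1 ok)
  t9 'x' -> {1,2}, take 2 (1->2 ok)
  t10 'x' -> {1,2}, take 1 (2->1 ok)
  t11 'x' -> {1,2}, take 2 (1->2 ok)
  t12 'y' -> {0}, take 0 (2->0 ok)
  t13 'x' -> {1,2}, take 1 (0->1 ok)
  t14 'y' -> {0}, take 0 (1->0 ok)
  t15 'x' -> {1,2}, take 2 (0->2 ok)
  t16 'y' -> {0}, take 0 (2->0 ok)
  t17 'x' -> {1,2}, take 2 (0->2 ok)
  t18 'y' -> {0}, take 0 (2->0 ok)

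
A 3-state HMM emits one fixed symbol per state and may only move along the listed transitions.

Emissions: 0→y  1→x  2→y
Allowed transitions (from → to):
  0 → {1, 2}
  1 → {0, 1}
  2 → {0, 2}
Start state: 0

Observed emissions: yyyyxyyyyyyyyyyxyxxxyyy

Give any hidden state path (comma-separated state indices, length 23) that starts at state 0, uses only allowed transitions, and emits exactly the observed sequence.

  [0] y  {0,2}  => 0  start
  [1] y  {0,2}  => 2  0->2 ok
  [2] y  {0,2}  => 2  2->2 ok
  [3] y  {0,2}  => 0  2->0 ok
  [4] x  {1}  => 1  0->1 ok
  [5] y  {0,2}  => 0  1->0 ok
  [6] y  {0,2}  => 2  0->2 ok
  [7] y  {0,2}  => 2  2->2 ok
  [8] y  {0,2}  => 2  2->2 ok
  [9] y  {0,2}  => 2  2->2 ok
  [10] y  {0,2}  => 0  2->0 ok
  [11] y  {0,2}  => 2  0->2 ok
  [12] y  {0,2}  => 2  2->2 ok
  [13] y  {0,2}  => 2  2->2 ok
  [14] y  {0,2}  => 0  2->0 ok
  [15] x  {1}  => 1  0->1 ok
  [16] y  {0,2}  => 0  1->0 ok
  [17] x  {1}  => 1  0->1 ok
  [18] x  {1}  => 1  1->1 ok
  [19] x  {1}  => 1  1->1 ok
  [20] y  {0,2}  => 0  1->0 ok
  [21] y  {0,2}  => 2  0->2 ok
  [22] y  {0,2}  => 2  2->2 ok

0,2,2,0,1,0,2,2,2,2,0,2,2,2,0,1,0,1,1,1,0,2,2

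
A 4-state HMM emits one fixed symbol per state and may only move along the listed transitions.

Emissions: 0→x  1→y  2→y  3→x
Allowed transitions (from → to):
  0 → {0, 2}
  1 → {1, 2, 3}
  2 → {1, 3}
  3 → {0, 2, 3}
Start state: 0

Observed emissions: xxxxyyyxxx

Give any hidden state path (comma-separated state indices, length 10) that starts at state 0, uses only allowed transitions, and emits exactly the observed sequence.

  0: obs=x cand={0,3} pick 0 [start]
  1: obs=x cand={0,3} pick 0 [0->0 ok]
  2: obs=x cand={0,3} pick 0 [0->0 ok]
  3: obs=x cand={0,3} pick 0 [0->0 ok]
  4: obs=y cand={1,2} pick 2 [0->2 ok]
  5: obs=y cand={1,2} pick 1 [2->1 ok]
  6: obs=y cand={1,2} pick 2 [1->2 ok]
  7: obs=x cand={0,3} pick 3 [2->3 ok]
  8: obs=x cand={0,3} pick 3 [3->3 ok]
  9: obs=x cand={0,3} pick 3 [3->3 ok]

0,0,0,0,2,1,2,3,3,3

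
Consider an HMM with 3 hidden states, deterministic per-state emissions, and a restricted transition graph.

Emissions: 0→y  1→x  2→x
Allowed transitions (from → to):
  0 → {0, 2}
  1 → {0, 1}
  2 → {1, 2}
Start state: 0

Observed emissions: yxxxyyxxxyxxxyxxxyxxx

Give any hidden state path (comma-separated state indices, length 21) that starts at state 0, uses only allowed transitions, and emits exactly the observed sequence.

0,2,1,1,0,0,2,1,1,0,2,2,1,0,2,2,1,0,2,2,1

  0: obs=y cand={0} pick 0 [start]
  1: obs=x cand={1,2} pick 2 [0->2 ok]
  2: obs=x cand={1,2} pick 1 [2->1 ok]
  3: obs=x cand={1,2} pick 1 [1->1 ok]
  4: obs=y cand={0} pick 0 [1->0 ok]
  5: obs=y cand={0} pick 0 [0->0 ok]
  6: obs=x cand={1,2} pick 2 [0->2 ok]
  7: obs=x cand={1,2} pick 1 [2->1 ok]
  8: obs=x cand={1,2} pick 1 [1->1 ok]
  9: obs=y cand={0} pick 0 [1->0 ok]
  10: obs=x cand={1,2} pick 2 [0->2 ok]
  11: obs=x cand={1,2} pick 2 [2->2 ok]
  12: obs=x cand={1,2} pick 1 [2->1 ok]
  13: obs=y cand={0} pick 0 [1->0 ok]
  14: obs=x cand={1,2} pick 2 [0->2 ok]
  15: obs=x cand={1,2} pick 2 [2->2 ok]
  16: obs=x cand={1,2} pick 1 [2->1 ok]
  17: obs=y cand={0} pick 0 [1->0 ok]
  18: obs=x cand={1,2} pick 2 [0->2 ok]
  19: obs=x cand={1,2} pick 2 [2->2 ok]
  20: obs=x cand={1,2} pick 1 [2->1 ok]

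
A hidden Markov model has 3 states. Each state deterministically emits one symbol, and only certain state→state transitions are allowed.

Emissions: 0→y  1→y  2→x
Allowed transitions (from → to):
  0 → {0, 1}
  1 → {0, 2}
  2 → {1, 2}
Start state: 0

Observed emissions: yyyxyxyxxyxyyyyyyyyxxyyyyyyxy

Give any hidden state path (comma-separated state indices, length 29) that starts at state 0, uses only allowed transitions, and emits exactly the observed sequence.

  [0] y  {0,1}  => 0  start
  [1] y  {0,1}  => 0  0->0 ok
  [2] y  {0,1}  => 1  0->1 ok
  [3] x  {2}  => 2  1->2 ok
  [4] y  {0,1}  => 1  2->1 ok
  [5] x  {2}  => 2  1->2 ok
  [6] y  {0,1}  => 1  2->1 ok
  [7] x  {2}  => 2  1->2 ok
  [8] x  {2}  => 2  2->2 ok
  [9] y  {0,1}  => 1  2->1 ok
  [10] x  {2}  => 2  1->2 ok
  [11] y  {0,1}  => 1  2->1 ok
  [12] y  {0,1}  => 0  1->0 ok
  [13] y  {0,1}  => 1  0->1 ok
  [14] y  {0,1}  => 0  1->0 ok
  [15] y  {0,1}  => 1  0->1 ok
  [16] y  {0,1}  => 0  1->0 ok
  [17] y  {0,1}  => 0  0->0 ok
  [18] y  {0,1}  => 1  0->1 ok
  [19] x  {2}  => 2  1->2 ok
  [20] x  {2}  => 2  2->2 ok
  [21] y  {0,1}  => 1  2->1 ok
  [22] y  {0,1}  => 0  1->0 ok
  [23] y  {0,1}  => 0  0->0 ok
  [24] y  {0,1}  => 1  0->1 ok
  [25] y  {0,1}  => 0  1->0 ok
  [26] y  {0,1}  => 1  0->1 ok
  [27] x  {2}  => 2  1->2 ok
  [28] y  {0,1}  => 1  2->1 ok

0,0,1,2,1,2,1,2,2,1,2,1,0,1,0,1,0,0,1,2,2,1,0,0,1,0,1,2,1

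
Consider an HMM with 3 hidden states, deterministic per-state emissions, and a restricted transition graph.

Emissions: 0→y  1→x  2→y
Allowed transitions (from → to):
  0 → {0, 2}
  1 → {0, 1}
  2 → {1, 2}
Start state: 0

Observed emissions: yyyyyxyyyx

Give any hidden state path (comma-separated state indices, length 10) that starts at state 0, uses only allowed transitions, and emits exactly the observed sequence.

  0: obs=y cand={0,2} pick 0 [start]
  1: obs=y cand={0,2} pick 0 [0->0 ok]
  2: obs=y cand={0,2} pick 0 [0->0 ok]
  3: obs=y cand={0,2} pick 0 [0->0 ok]
  4: obs=y cand={0,2} pick 2 [0->2 ok]
  5: obs=x cand={1} pick 1 [2->1 ok]
  6: obs=y cand={0,2} pick 0 [1->0 ok]
  7: obs=y cand={0,2} pick 2 [0->2 ok]
  8: obs=y cand={0,2} pick 2 [2->2 ok]
  9: obs=x cand={1} pick 1 [2->1 ok]

0,0,0,0,2,1,0,2,2,1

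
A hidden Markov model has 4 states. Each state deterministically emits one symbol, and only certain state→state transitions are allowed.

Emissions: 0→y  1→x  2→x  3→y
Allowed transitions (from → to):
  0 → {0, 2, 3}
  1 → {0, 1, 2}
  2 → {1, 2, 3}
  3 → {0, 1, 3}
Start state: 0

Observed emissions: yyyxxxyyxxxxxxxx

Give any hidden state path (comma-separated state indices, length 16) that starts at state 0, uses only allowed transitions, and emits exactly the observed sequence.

  0: obs=y cand={0,3} pick 0 [start]
  1: obs=y cand={0,3} pick 0 [0->0 ok]
  2: obs=y cand={0,3} pick 3 [0->3 ok]
  3: obs=x cand={1,2} pick 1 [3->1 ok]
  4: obs=x cand={1,2} pick 1 [1->1 ok]
  5: obs=x cand={1,2} pick 2 [1->2 ok]
  6: obs=y cand={0,3} pick 3 [2->3 ok]
  7: obs=y cand={0,3} pick 0 [3->0 ok]
  8: obs=x cand={1,2} pick 2 [0->2 ok]
  9: obs=x cand={1,2} pick 2 [2->2 ok]
  10: obs=x cand={1,2} pick 1 [2->1 ok]
  11: obs=x cand={1,2} pick 2 [1->2 ok]
  12: obs=x cand={1,2} pick 1 [2->1 ok]
  13: obs=x cand={1,2} pick 1 [1->1 ok]
  14: obs=x cand={1,2} pick 2 [1->2 ok]
  15: obs=x cand={1,2} pick 2 [2->2 ok]

0,0,3,1,1,2,3,0,2,2,1,2,1,1,2,2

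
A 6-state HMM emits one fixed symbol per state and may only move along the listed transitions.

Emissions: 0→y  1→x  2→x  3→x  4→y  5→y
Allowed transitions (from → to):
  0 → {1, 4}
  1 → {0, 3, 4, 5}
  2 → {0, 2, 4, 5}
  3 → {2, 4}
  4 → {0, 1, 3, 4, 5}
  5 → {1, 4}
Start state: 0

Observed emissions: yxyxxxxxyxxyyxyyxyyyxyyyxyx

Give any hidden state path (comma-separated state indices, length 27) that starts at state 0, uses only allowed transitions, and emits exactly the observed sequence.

0,1,5,1,3,2,2,2,0,1,3,4,5,1,0,4,3,4,4,0,1,0,4,5,1,4,1

  t0 'y' -> {0,4,5}, take 0 (start)
  t1 'x' -> {1,2,3}, take 1 (0->1 ok)
  t2 'y' -> {0,4,5}, take 5 (1->5 ok)
  t3 'x' -> {1,2,3}, take 1 (5->1 ok)
  t4 'x' -> {1,2,3}, take 3 (1->3 ok)
  t5 'x' -> {1,2,3}, take 2 (3->2 ok)
  t6 'x' -> {1,2,3}, take 2 (2->2 ok)
  t7 'x' -> {1,2,3}, take 2 (2->2 ok)
  t8 'y' -> {0,4,5}, take 0 (2->0 ok)
  t9 'x' -> {1,2,3}, take 1 (0->1 ok)
  t10 'x' -> {1,2,3}, take 3 (1->3 ok)
  t11 'y' -> {0,4,5}, take 4 (3->4 ok)
  t12 'y' -> {0,4,5}, take 5 (4->5 ok)
  t13 'x' -> {1,2,3}, take 1 (5->1 ok)
  t14 'y' -> {0,4,5}, take 0 (1->0 ok)
  t15 'y' -> {0,4,5}, take 4 (0->4 ok)
  t16 'x' -> {1,2,3}, take 3 (4->3 ok)
  t17 'y' -> {0,4,5}, take 4 (3->4 ok)
  t18 'y' -> {0,4,5}, take 4 (4->4 ok)
  t19 'y' -> {0,4,5}, take 0 (4->0 ok)
  t20 'x' -> {1,2,3}, take 1 (0->1 ok)
  t21 'y' -> {0,4,5}, take 0 (1->0 ok)
  t22 'y' -> {0,4,5}, take 4 (0->4 ok)
  t23 'y' -> {0,4,5}, take 5 (4->5 ok)
  t24 'x' -> {1,2,3}, take 1 (5->1 ok)
  t25 'y' -> {0,4,5}, take 4 (1->4 ok)
  t26 'x' -> {1,2,3}, take 1 (4->1 ok)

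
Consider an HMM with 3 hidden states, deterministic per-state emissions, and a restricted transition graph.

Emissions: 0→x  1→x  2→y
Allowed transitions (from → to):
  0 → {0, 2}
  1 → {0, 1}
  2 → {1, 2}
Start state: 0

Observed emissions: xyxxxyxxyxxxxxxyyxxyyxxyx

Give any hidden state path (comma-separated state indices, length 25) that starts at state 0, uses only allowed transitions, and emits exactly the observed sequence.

  [0] x  {0,1}  => 0  start
  [1] y  {2}  => 2  0->2 ok
  [2] x  {0,1}  => 1  2->1 ok
  [3] x  {0,1}  => 1  1->1 ok
  [4] x  {0,1}  => 0  1->0 ok
  [5] y  {2}  => 2  0->2 ok
  [6] x  {0,1}  => 1  2->1 ok
  [7] x  {0,1}  => 0  1->0 ok
  [8] y  {2}  => 2  0->2 ok
  [9] x  {0,1}  => 1  2->1 ok
  [10] x  {0,1}  => 1  1->1 ok
  [11] x  {0,1}  => 1  1->1 ok
  [12] x  {0,1}  => 0  1->0 ok
  [13] x  {0,1}  => 0  0->0 ok
  [14] x  {0,1}  => 0  0->0 ok
  [15] y  {2}  => 2  0->2 ok
  [16] y  {2}  => 2  2->2 ok
  [17] x  {0,1}  => 1  2->1 ok
  [18] x  {0,1}  => 0  1->0 ok
  [19] y  {2}  => 2  0->2 ok
  [20] y  {2}  => 2  2->2 ok
  [21] x  {0,1}  => 1  2->1 ok
  [22] x  {0,1}  => 0  1->0 ok
  [23] y  {2}  => 2  0->2 ok
  [24] x  {0,1}  => 1  2->1 ok

0,2,1,1,0,2,1,0,2,1,1,1,0,0,0,2,2,1,0,2,2,1,0,2,1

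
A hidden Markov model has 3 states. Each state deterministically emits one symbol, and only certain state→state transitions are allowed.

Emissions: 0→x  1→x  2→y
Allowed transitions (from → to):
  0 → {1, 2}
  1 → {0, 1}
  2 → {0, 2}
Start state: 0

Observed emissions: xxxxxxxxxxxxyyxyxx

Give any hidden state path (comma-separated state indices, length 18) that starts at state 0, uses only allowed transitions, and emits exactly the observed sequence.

0,1,1,1,0,1,0,1,1,0,1,0,2,2,0,2,0,1

  0: obs=x cand={0,1} pick 0 [start]
  1: obs=x cand={0,1} pick 1 [0->1 ok]
  2: obs=x cand={0,1} pick 1 [1->1 ok]
  3: obs=x cand={0,1} pick 1 [1->1 ok]
  4: obs=x cand={0,1} pick 0 [1->0 ok]
  5: obs=x cand={0,1} pick 1 [0->1 ok]
  6: obs=x cand={0,1} pick 0 [1->0 ok]
  7: obs=x cand={0,1} pick 1 [0->1 ok]
  8: obs=x cand={0,1} pick 1 [1->1 ok]
  9: obs=x cand={0,1} pick 0 [1->0 ok]
  10: obs=x cand={0,1} pick 1 [0->1 ok]
  11: obs=x cand={0,1} pick 0 [1->0 ok]
  12: obs=y cand={2} pick 2 [0->2 ok]
  13: obs=y cand={2} pick 2 [2->2 ok]
  14: obs=x cand={0,1} pick 0 [2->0 ok]
  15: obs=y cand={2} pick 2 [0->2 ok]
  16: obs=x cand={0,1} pick 0 [2->0 ok]
  17: obs=x cand={0,1} pick 1 [0->1 ok]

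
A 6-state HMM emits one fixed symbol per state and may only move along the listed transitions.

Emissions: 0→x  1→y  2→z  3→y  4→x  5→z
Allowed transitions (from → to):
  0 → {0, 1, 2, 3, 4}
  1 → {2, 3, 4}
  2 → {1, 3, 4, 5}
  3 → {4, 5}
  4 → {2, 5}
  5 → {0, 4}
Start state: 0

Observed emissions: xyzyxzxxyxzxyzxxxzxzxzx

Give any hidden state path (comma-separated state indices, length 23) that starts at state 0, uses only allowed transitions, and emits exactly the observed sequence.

  [0] x  {0,4}  => 0  start
  [1] y  {1,3}  => 1  0->1 ok
  [2] z  {2,5}  => 2  1->2 ok
  [3] y  {1,3}  => 1  2->1 ok
  [4] x  {0,4}  => 4  1->4 ok
  [5] z  {2,5}  => 5  4->5 ok
  [6] x  {0,4}  => 0  5->0 ok
  [7] x  {0,4}  => 0  0->0 ok
  [8] y  {1,3}  => 1  0->1 ok
  [9] x  {0,4}  => 4  1->4 ok
  [10] z  {2,5}  => 5  4->5 ok
  [11] x  {0,4}  => 0  5->0 ok
  [12] y  {1,3}  => 3  0->3 ok
  [13] z  {2,5}  => 5  3->5 ok
  [14] x  {0,4}  => 0  5->0 ok
  [15] x  {0,4}  => 0  0->0 ok
  [16] x  {0,4}  => 4  0->4 ok
  [17] z  {2,5}  => 5  4->5 ok
  [18] x  {0,4}  => 4  5->4 ok
  [19] z  {2,5}  => 5  4->5 ok
  [20] x  {0,4}  => 4  5->4 ok
  [21] z  {2,5}  => 5  4->5 ok
  [22] x  {0,4}  => 4  5->4 ok

0,1,2,1,4,5,0,0,1,4,5,0,3,5,0,0,4,5,4,5,4,5,4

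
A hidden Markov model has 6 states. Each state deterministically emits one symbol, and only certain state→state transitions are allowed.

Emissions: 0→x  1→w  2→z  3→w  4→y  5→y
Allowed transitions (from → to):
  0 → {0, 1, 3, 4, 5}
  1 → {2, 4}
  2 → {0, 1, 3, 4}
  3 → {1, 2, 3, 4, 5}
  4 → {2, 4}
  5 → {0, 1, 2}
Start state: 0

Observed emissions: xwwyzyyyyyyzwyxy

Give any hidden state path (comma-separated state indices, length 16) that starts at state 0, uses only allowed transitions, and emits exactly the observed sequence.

  pos 0: x in {0}, choose 0; start
  pos 1: w in {1,3}, choose 3; 0->3 ok
  pos 2: w in {1,3}, choose 1; 3->1 ok
  pos 3: y in {4,5}, choose 4; 1->4 ok
  pos 4: z in {2}, choose 2; 4->2 ok
  pos 5: y in {4,5}, choose 4; 2->4 ok
  pos 6: y in {4,5}, choose 4; 4->4 ok
  pos 7: y in {4,5}, choose 4; 4->4 ok
  pos 8: y in {4,5}, choose 4; 4->4 ok
  pos 9: y in {4,5}, choose 4; 4->4 ok
  pos 10: y in {4,5}, choose 4; 4->4 ok
  pos 11: z in {2}, choose 2; 4->2 ok
  pos 12: w in {1,3}, choose 3; 2->3 ok
  pos 13: y in {4,5}, choose 5; 3->5 ok
  pos 14: x in {0}, choose 0; 5->0 ok
  pos 15: y in {4,5}, choose 5; 0->5 ok

0,3,1,4,2,4,4,4,4,4,4,2,3,5,0,5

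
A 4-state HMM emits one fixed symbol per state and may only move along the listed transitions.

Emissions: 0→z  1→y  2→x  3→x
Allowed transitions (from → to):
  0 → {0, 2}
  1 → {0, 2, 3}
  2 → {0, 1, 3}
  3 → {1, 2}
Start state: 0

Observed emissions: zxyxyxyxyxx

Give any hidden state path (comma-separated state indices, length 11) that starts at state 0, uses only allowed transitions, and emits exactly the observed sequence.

0,2,1,3,1,3,1,2,1,3,2

  t0 'z' -> {0}, take 0 (start)
  t1 'x' -> {2,3}, take 2 (0->2 ok)
  t2 'y' -> {1}, take 1 (2->1 ok)
  t3 'x' -> {2,3}, take 3 (1->3 ok)
  t4 'y' -> {1}, take 1 (3->1 ok)
  t5 'x' -> {2,3}, take 3 (1->3 ok)
  t6 'y' -> {1}, take 1 (3->1 ok)
  t7 'x' -> {2,3}, take 2 (1->2 ok)
  t8 'y' -> {1}, take 1 (2->1 ok)
  t9 'x' -> {2,3}, take 3 (1->3 ok)
  t10 'x' -> {2,3}, take 2 (3->2 ok)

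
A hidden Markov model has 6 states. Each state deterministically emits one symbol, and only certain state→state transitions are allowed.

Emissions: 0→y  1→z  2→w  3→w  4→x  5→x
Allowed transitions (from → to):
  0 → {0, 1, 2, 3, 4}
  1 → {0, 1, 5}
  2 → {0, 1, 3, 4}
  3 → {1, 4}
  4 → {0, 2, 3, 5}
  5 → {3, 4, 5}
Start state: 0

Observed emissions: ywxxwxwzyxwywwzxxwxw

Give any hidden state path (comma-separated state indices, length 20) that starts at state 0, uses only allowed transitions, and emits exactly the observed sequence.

  0: obs=y cand={0} pick 0 [start]
  1: obs=w cand={2,3} pick 3 [0->3 ok]
  2: obs=x cand={4,5} pick 4 [3->4 ok]
  3: obs=x cand={4,5} pick 5 [4->5 ok]
  4: obs=w cand={2,3} pick 3 [5->3 ok]
  5: obs=x cand={4,5} pick 4 [3->4 ok]
  6: obs=w cand={2,3} pick 3 [4->3 ok]
  7: obs=z cand={1} pick 1 [3->1 ok]
  8: obs=y cand={0} pick 0 [1->0 ok]
  9: obs=x cand={4,5} pick 4 [0->4 ok]
  10: obs=w cand={2,3} pick 2 [4->2 ok]
  11: obs=y cand={0} pick 0 [2->0 ok]
  12: obs=w cand={2,3} pick 2 [0->2 ok]
  13: obs=w cand={2,3} pick 3 [2->3 ok]
  14: obs=z cand={1} pick 1 [3->1 ok]
  15: obs=x cand={4,5} pick 5 [1->5 ok]
  16: obs=x cand={4,5} pick 4 [5->4 ok]
  17: obs=w cand={2,3} pick 2 [4->2 ok]
  18: obs=x cand={4,5} pick 4 [2->4 ok]
  19: obs=w cand={2,3} pick 2 [4->2 ok]

0,3,4,5,3,4,3,1,0,4,2,0,2,3,1,5,4,2,4,2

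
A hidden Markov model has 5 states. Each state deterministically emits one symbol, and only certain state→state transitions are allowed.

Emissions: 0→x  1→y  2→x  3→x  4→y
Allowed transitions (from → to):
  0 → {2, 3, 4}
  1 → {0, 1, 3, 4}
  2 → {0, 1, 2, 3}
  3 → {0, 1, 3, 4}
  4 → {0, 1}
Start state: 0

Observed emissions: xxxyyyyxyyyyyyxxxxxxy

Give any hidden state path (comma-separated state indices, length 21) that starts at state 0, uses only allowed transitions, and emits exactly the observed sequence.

  [0] x  {0,2,3}  => 0  start
  [1] x  {0,2,3}  => 2  0->2 ok
  [2] x  {0,2,3}  => 3  2->3 ok
  [3] y  {1,4}  => 4  3->4 ok
  [4] y  {1,4}  => 1  4->1 ok
  [5] y  {1,4}  => 1  1->1 ok
  [6] y  {1,4}  => 1  1->1 ok
  [7] x  {0,2,3}  => 3  1->3 ok
  [8] y  {1,4}  => 4  3->4 ok
  [9] y  {1,4}  => 1  4->1 ok
  [10] y  {1,4}  => 4  1->4 ok
  [11] y  {1,4}  => 1  4->1 ok
  [12] y  {1,4}  => 4  1->4 ok
  [13] y  {1,4}  => 1  4->1 ok
  [14] x  {0,2,3}  => 0  1->0 ok
  [15] x  {0,2,3}  => 2  0->2 ok
  [16] x  {0,2,3}  => 0  2->0 ok
  [17] x  {0,2,3}  => 3  0->3 ok
  [18] x  {0,2,3}  => 0  3->0 ok
  [19] x  {0,2,3}  => 2  0->2 ok
  [20] y  {1,4}  => 1  2->1 ok

0,2,3,4,1,1,1,3,4,1,4,1,4,1,0,2,0,3,0,2,1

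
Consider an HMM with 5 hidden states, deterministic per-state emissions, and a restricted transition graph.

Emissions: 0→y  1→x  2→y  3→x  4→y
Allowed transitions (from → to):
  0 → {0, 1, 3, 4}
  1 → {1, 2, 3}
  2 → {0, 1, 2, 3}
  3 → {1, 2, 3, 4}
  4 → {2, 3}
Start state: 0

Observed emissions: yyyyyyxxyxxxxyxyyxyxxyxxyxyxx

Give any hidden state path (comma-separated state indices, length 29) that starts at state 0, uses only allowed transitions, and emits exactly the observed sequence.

  pos 0: y in {0,2,4}, choose 0; start
  pos 1: y in {0,2,4}, choose 0; 0->0 ok
  pos 2: y in {0,2,4}, choose 4; 0->4 ok
  pos 3: y in {0,2,4}, choose 2; 4->2 ok
  pos 4: y in {0,2,4}, choose 0; 2->0 ok
  pos 5: y in {0,2,4}, choose 0; 0->0 ok
  pos 6: x in {1,3}, choose 1; 0->1 ok
  pos 7: x in {1,3}, choose 3; 1->3 ok
  pos 8: y in {0,2,4}, choose 2; 3->2 ok
  pos 9: x in {1,3}, choose 3; 2->3 ok
  pos 10: x in {1,3}, choose 1; 3->1 ok
  pos 11: x in {1,3}, choose 3; 1->3 ok
  pos 12: x in {1,3}, choose 1; 3->1 ok
  pos 13: y in {0,2,4}, choose 2; 1->2 ok
  pos 14: x in {1,3}, choose 1; 2->1 ok
  pos 15: y in {0,2,4}, choose 2; 1->2 ok
  pos 16: y in {0,2,4}, choose 2; 2->2 ok
  pos 17: x in {1,3}, choose 3; 2->3 ok
  pos 18: y in {0,2,4}, choose 4; 3->4 ok
  pos 19: x in {1,3}, choose 3; 4->3 ok
  pos 20: x in {1,3}, choose 3; 3->3 ok
  pos 21: y in {0,2,4}, choose 4; 3->4 ok
  pos 22: x in {1,3}, choose 3; 4->3 ok
  pos 23: x in {1,3}, choose 1; 3->1 ok
  pos 24: y in {0,2,4}, choose 2; 1->2 ok
  pos 25: x in {1,3}, choose 1; 2->1 ok
  pos 26: y in {0,2,4}, choose 2; 1->2 ok
  pos 27: x in {1,3}, choose 3; 2->3 ok
  pos 28: x in {1,3}, choose 3; 3->3 ok

0,0,4,2,0,0,1,3,2,3,1,3,1,2,1,2,2,3,4,3,3,4,3,1,2,1,2,3,3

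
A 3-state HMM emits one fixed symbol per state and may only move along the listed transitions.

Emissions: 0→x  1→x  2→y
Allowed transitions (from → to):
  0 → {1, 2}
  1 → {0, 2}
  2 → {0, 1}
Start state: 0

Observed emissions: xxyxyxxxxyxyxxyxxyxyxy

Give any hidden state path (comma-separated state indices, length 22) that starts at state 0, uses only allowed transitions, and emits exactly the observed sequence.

  [0] x  {0,1}  => 0  start
  [1] x  {0,1}  => 1  0->1 ok
  [2] y  {2}  => 2  1->2 ok
  [3] x  {0,1}  => 0  2->0 ok
  [4] y  {2}  => 2  0->2 ok
  [5] x  {0,1}  => 0  2->0 ok
  [6] x  {0,1}  => 1  0->1 ok
  [7] x  {0,1}  => 0  1->0 ok
  [8] x  {0,1}  => 1  0->1 ok
  [9] y  {2}  => 2  1->2 ok
  [10] x  {0,1}  => 0  2->0 ok
  [11] y  {2}  => 2  0->2 ok
  [12] x  {0,1}  => 0  2->0 ok
  [13] x  {0,1}  => 1  0->1 ok
  [14] y  {2}  => 2  1->2 ok
  [15] x  {0,1}  => 1  2->1 ok
  [16] x  {0,1}  => 0  1->0 ok
  [17] y  {2}  => 2  0->2 ok
  [18] x  {0,1}  => 0  2->0 ok
  [19] y  {2}  => 2  0->2 ok
  [20] x  {0,1}  => 0  2->0 ok
  [21] y  {2}  => 2  0->2 ok

0,1,2,0,2,0,1,0,1,2,0,2,0,1,2,1,0,2,0,2,0,2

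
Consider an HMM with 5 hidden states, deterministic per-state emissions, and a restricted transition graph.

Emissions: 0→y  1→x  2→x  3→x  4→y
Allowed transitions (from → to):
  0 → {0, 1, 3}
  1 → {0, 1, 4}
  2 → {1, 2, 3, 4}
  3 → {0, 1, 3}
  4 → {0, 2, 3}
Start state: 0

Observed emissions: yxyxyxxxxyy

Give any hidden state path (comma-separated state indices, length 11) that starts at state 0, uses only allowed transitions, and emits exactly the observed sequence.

  t0 'y' -> {0,4}, take 0 (start)
  t1 'x' -> {1,2,3}, take 1 (0->1 ok)
  t2 'y' -> {0,4}, take 0 (1->0 ok)
  t3 'x' -> {1,2,3}, take 3 (0->3 ok)
  t4 'y' -> {0,4}, take 0 (3->0 ok)
  t5 'x' -> {1,2,3}, take 1 (0->1 ok)
  t6 'x' -> {1,2,3}, take 1 (1->1 ok)
  t7 'x' -> {1,2,3}, take 1 (1->1 ok)
  t8 'x' -> {1,2,3}, take 1 (1->1 ok)
  t9 'y' -> {0,4}, take 0 (1->0 ok)
  t10 'y' -> {0,4}, take 0 (0->0 ok)

0,1,0,3,0,1,1,1,1,0,0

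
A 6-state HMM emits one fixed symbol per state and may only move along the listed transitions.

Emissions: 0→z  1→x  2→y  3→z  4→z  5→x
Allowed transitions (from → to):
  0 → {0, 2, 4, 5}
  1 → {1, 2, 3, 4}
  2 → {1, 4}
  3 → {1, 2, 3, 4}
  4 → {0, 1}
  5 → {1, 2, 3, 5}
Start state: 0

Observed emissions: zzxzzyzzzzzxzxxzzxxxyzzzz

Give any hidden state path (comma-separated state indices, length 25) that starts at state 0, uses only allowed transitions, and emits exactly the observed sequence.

0,4,1,4,0,2,4,0,4,0,4,1,4,1,1,3,3,1,1,1,2,4,0,0,4

  0: obs=z cand={0,3,4} pick 0 [start]
  1: obs=z cand={0,3,4} pick 4 [0->4 ok]
  2: obs=x cand={1,5} pick 1 [4->1 ok]
  3: obs=z cand={0,3,4} pick 4 [1->4 ok]
  4: obs=z cand={0,3,4} pick 0 [4->0 ok]
  5: obs=y cand={2} pick 2 [0->2 ok]
  6: obs=z cand={0,3,4} pick 4 [2->4 ok]
  7: obs=z cand={0,3,4} pick 0 [4->0 ok]
  8: obs=z cand={0,3,4} pick 4 [0->4 ok]
  9: obs=z cand={0,3,4} pick 0 [4->0 ok]
  10: obs=z cand={0,3,4} pick 4 [0->4 ok]
  11: obs=x cand={1,5} pick 1 [4->1 ok]
  12: obs=z cand={0,3,4} pick 4 [1->4 ok]
  13: obs=x cand={1,5} pick 1 [4->1 ok]
  14: obs=x cand={1,5} pick 1 [1->1 ok]
  15: obs=z cand={0,3,4} pick 3 [1->3 ok]
  16: obs=z cand={0,3,4} pick 3 [3->3 ok]
  17: obs=x cand={1,5} pick 1 [3->1 ok]
  18: obs=x cand={1,5} pick 1 [1->1 ok]
  19: obs=x cand={1,5} pick 1 [1->1 ok]
  20: obs=y cand={2} pick 2 [1->2 ok]
  21: obs=z cand={0,3,4} pick 4 [2->4 ok]
  22: obs=z cand={0,3,4} pick 0 [4->0 ok]
  23: obs=z cand={0,3,4} pick 0 [0->0 ok]
  24: obs=z cand={0,3,4} pick 4 [0->4 ok]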